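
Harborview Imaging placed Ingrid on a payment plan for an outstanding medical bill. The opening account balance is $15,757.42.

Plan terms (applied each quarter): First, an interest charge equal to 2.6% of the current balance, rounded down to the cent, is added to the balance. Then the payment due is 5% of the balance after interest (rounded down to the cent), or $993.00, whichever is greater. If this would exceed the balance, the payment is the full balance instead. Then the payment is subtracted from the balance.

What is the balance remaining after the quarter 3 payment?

$13,961.59

Quarter 1: $15,757.42 +$409.69 interest = $16,167.11; pay $993.00 → $15,174.11
Quarter 2: $15,174.11 +$394.52 interest = $15,568.63; pay $993.00 → $14,575.63
Quarter 3: $14,575.63 +$378.96 interest = $14,954.59; pay $993.00 → $13,961.59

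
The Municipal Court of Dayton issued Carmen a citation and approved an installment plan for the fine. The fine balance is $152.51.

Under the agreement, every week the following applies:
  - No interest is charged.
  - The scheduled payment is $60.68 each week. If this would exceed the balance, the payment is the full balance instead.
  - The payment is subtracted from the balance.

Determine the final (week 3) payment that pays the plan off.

# | Opening | Payment | End bal
1 | $152.51 | $60.68 | $91.83
2 | $91.83 | $60.68 | $31.15
3 | $31.15 | $31.15 | $0.00

$31.15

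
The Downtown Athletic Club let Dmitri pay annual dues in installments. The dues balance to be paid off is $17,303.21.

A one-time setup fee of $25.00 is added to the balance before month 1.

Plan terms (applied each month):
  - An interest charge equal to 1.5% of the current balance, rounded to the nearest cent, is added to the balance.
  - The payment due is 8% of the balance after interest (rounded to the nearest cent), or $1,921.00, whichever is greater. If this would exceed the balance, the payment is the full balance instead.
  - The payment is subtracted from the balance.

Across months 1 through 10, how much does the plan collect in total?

$18,760.17

Month 1: opening $17,328.21; interest $259.92 → $17,588.13; payment $1,921.00; balance $15,667.13
Month 2: opening $15,667.13; interest $235.01 → $15,902.14; payment $1,921.00; balance $13,981.14
Month 3: opening $13,981.14; interest $209.72 → $14,190.86; payment $1,921.00; balance $12,269.86
Month 4: opening $12,269.86; interest $184.05 → $12,453.91; payment $1,921.00; balance $10,532.91
Month 5: opening $10,532.91; interest $157.99 → $10,690.90; payment $1,921.00; balance $8,769.90
Month 6: opening $8,769.90; interest $131.55 → $8,901.45; payment $1,921.00; balance $6,980.45
Month 7: opening $6,980.45; interest $104.71 → $7,085.16; payment $1,921.00; balance $5,164.16
Month 8: opening $5,164.16; interest $77.46 → $5,241.62; payment $1,921.00; balance $3,320.62
Month 9: opening $3,320.62; interest $49.81 → $3,370.43; payment $1,921.00; balance $1,449.43
Month 10: opening $1,449.43; interest $21.74 → $1,471.17; payment $1,471.17; balance $0.00
Total paid: $18,760.17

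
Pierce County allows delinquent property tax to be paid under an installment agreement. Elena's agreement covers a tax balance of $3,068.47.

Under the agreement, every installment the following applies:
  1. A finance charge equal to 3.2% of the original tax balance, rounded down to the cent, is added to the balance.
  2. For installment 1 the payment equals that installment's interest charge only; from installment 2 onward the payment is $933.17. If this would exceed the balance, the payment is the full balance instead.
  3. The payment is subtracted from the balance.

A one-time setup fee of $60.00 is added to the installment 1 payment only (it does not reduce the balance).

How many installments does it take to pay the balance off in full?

Installment 1: $3,068.47 +$98.19 interest = $3,166.66; pay $98.19 (+ $60.00 fee) → $3,068.47
Installment 2: $3,068.47 +$98.19 interest = $3,166.66; pay $933.17 → $2,233.49
Installment 3: $2,233.49 +$98.19 interest = $2,331.68; pay $933.17 → $1,398.51
Installment 4: $1,398.51 +$98.19 interest = $1,496.70; pay $933.17 → $563.53
Installment 5: $563.53 +$98.19 interest = $661.72; pay $661.72 → $0.00
Balance reaches $0.00 in installment 5.

5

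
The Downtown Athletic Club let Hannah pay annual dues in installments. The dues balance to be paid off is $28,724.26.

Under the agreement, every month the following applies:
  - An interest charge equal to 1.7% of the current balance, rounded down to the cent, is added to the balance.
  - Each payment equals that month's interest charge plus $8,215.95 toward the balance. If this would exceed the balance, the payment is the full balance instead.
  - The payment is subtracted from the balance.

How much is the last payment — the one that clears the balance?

$4,145.70

# | Opening | Interest | Payment | End bal
1 | $28,724.26 | $488.31 | $8,704.26 | $20,508.31
2 | $20,508.31 | $348.64 | $8,564.59 | $12,292.36
3 | $12,292.36 | $208.97 | $8,424.92 | $4,076.41
4 | $4,076.41 | $69.29 | $4,145.70 | $0.00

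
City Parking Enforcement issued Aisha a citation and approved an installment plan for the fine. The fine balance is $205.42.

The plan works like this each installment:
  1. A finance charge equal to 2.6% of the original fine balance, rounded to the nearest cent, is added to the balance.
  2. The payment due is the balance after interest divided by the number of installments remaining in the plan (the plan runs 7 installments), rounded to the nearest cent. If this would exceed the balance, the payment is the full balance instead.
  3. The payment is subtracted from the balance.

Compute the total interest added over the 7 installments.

$37.38

Installment 1: $205.42 +$5.34 interest = $210.76; pay $30.11 → $180.65
Installment 2: $180.65 +$5.34 interest = $185.99; pay $31.00 → $154.99
Installment 3: $154.99 +$5.34 interest = $160.33; pay $32.07 → $128.26
Installment 4: $128.26 +$5.34 interest = $133.60; pay $33.40 → $100.20
Installment 5: $100.20 +$5.34 interest = $105.54; pay $35.18 → $70.36
Installment 6: $70.36 +$5.34 interest = $75.70; pay $37.85 → $37.85
Installment 7: $37.85 +$5.34 interest = $43.19; pay $43.19 → $0.00
Total interest: $5.34 + $5.34 + $5.34 + $5.34 + $5.34 + $5.34 + $5.34 = $37.38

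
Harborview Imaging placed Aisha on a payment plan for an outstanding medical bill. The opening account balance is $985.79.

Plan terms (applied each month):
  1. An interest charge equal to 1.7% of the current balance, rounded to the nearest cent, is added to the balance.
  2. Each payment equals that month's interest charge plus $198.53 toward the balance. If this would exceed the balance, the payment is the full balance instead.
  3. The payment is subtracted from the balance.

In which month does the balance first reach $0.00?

Month 1: opening $985.79; interest $16.76 → $1,002.55; payment $215.29; balance $787.26
Month 2: opening $787.26; interest $13.38 → $800.64; payment $211.91; balance $588.73
Month 3: opening $588.73; interest $10.01 → $598.74; payment $208.54; balance $390.20
Month 4: opening $390.20; interest $6.63 → $396.83; payment $205.16; balance $191.67
Month 5: opening $191.67; interest $3.26 → $194.93; payment $194.93; balance $0.00
Balance reaches $0.00 in month 5.

5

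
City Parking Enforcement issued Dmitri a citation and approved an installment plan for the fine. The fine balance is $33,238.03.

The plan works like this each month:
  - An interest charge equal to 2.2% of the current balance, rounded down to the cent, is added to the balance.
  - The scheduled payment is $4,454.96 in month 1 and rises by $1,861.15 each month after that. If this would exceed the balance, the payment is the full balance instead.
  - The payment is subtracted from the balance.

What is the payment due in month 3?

$8,177.26

Month 1: opening $33,238.03; interest $731.23 → $33,969.26; payment $4,454.96; balance $29,514.30
Month 2: opening $29,514.30; interest $649.31 → $30,163.61; payment $6,316.11; balance $23,847.50
Month 3: opening $23,847.50; interest $524.64 → $24,372.14; payment $8,177.26; balance $16,194.88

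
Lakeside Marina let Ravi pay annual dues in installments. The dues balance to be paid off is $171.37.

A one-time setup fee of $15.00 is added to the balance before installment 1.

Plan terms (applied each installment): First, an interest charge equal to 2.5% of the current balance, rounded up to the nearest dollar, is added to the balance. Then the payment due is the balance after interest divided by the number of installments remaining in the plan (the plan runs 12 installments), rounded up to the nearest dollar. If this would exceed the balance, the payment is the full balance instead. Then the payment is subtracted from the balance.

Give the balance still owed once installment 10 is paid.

$39.37

# | Opening | Interest | Payment | End bal
1 | $186.37 | $5.00 | $16.00 | $175.37
2 | $175.37 | $5.00 | $17.00 | $163.37
3 | $163.37 | $5.00 | $17.00 | $151.37
4 | $151.37 | $4.00 | $18.00 | $137.37
5 | $137.37 | $4.00 | $18.00 | $123.37
6 | $123.37 | $4.00 | $19.00 | $108.37
7 | $108.37 | $3.00 | $19.00 | $92.37
8 | $92.37 | $3.00 | $20.00 | $75.37
9 | $75.37 | $2.00 | $20.00 | $57.37
10 | $57.37 | $2.00 | $20.00 | $39.37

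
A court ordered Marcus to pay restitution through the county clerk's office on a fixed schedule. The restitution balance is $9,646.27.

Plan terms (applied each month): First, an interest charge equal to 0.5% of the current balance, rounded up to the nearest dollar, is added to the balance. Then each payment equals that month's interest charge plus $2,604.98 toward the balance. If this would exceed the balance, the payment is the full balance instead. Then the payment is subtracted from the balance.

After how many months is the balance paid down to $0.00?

4

# | Opening | Interest | Payment | End bal
1 | $9,646.27 | $49.00 | $2,653.98 | $7,041.29
2 | $7,041.29 | $36.00 | $2,640.98 | $4,436.31
3 | $4,436.31 | $23.00 | $2,627.98 | $1,831.33
4 | $1,831.33 | $10.00 | $1,841.33 | $0.00
Balance reaches $0.00 in month 4.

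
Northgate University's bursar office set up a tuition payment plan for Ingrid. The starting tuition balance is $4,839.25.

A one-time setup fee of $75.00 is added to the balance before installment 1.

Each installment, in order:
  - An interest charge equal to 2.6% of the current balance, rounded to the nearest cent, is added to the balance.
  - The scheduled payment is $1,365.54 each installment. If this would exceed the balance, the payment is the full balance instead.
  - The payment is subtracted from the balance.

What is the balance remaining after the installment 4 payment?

$0.00

Installment 1: opening $4,914.25; interest $127.77 → $5,042.02; payment $1,365.54; balance $3,676.48
Installment 2: opening $3,676.48; interest $95.59 → $3,772.07; payment $1,365.54; balance $2,406.53
Installment 3: opening $2,406.53; interest $62.57 → $2,469.10; payment $1,365.54; balance $1,103.56
Installment 4: opening $1,103.56; interest $28.69 → $1,132.25; payment $1,132.25; balance $0.00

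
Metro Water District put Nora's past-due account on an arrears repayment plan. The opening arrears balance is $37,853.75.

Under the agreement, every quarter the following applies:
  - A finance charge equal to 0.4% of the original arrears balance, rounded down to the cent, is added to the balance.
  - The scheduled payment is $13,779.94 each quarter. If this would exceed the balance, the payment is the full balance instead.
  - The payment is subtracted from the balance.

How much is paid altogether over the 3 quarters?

$38,307.98

Quarter 1: $37,853.75 +$151.41 interest = $38,005.16; pay $13,779.94 → $24,225.22
Quarter 2: $24,225.22 +$151.41 interest = $24,376.63; pay $13,779.94 → $10,596.69
Quarter 3: $10,596.69 +$151.41 interest = $10,748.10; pay $10,748.10 → $0.00
Total paid: $38,307.98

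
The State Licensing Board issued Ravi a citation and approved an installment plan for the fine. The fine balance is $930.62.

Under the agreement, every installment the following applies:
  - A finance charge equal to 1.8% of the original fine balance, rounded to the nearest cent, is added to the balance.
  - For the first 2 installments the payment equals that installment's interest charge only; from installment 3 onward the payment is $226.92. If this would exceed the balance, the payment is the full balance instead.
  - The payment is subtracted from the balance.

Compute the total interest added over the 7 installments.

# | Opening | Interest | Payment | End bal
1 | $930.62 | $16.75 | $16.75 | $930.62
2 | $930.62 | $16.75 | $16.75 | $930.62
3 | $930.62 | $16.75 | $226.92 | $720.45
4 | $720.45 | $16.75 | $226.92 | $510.28
5 | $510.28 | $16.75 | $226.92 | $300.11
6 | $300.11 | $16.75 | $226.92 | $89.94
7 | $89.94 | $16.75 | $106.69 | $0.00
Total interest: $16.75 + $16.75 + $16.75 + $16.75 + $16.75 + $16.75 + $16.75 = $117.25

$117.25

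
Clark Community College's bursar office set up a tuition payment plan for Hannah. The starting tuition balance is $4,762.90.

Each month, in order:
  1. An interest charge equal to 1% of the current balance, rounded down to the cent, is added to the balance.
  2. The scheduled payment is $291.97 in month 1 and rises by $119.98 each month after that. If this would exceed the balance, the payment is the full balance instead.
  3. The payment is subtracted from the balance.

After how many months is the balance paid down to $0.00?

Month 1: $4,762.90 +$47.62 interest = $4,810.52; pay $291.97 → $4,518.55
Month 2: $4,518.55 +$45.18 interest = $4,563.73; pay $411.95 → $4,151.78
Month 3: $4,151.78 +$41.51 interest = $4,193.29; pay $531.93 → $3,661.36
Month 4: $3,661.36 +$36.61 interest = $3,697.97; pay $651.91 → $3,046.06
Month 5: $3,046.06 +$30.46 interest = $3,076.52; pay $771.89 → $2,304.63
Month 6: $2,304.63 +$23.04 interest = $2,327.67; pay $891.87 → $1,435.80
Month 7: $1,435.80 +$14.35 interest = $1,450.15; pay $1,011.85 → $438.30
Month 8: $438.30 +$4.38 interest = $442.68; pay $442.68 → $0.00
Balance reaches $0.00 in month 8.

8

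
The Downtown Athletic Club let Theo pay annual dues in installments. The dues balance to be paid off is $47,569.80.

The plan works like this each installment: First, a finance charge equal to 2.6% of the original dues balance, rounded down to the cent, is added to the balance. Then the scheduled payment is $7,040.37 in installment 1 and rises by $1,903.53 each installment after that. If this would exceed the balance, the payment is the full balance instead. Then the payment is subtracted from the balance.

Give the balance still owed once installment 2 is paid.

$34,059.15

# | Opening | Interest | Payment | End bal
1 | $47,569.80 | $1,236.81 | $7,040.37 | $41,766.24
2 | $41,766.24 | $1,236.81 | $8,943.90 | $34,059.15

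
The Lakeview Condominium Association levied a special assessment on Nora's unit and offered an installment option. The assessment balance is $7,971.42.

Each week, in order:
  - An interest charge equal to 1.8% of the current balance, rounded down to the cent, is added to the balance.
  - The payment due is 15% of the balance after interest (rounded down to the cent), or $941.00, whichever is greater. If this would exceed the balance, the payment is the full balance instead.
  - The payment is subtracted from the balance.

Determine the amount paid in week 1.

$1,217.23

Week 1: $7,971.42 +$143.48 interest = $8,114.90; pay $1,217.23 → $6,897.67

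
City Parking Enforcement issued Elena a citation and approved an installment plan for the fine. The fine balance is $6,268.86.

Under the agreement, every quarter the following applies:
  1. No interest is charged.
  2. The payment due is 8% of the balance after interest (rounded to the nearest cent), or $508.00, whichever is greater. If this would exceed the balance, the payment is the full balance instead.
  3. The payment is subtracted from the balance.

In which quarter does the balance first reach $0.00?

Quarter 1: opening $6,268.86; payment $508.00; balance $5,760.86
Quarter 2: opening $5,760.86; payment $508.00; balance $5,252.86
Quarter 3: opening $5,252.86; payment $508.00; balance $4,744.86
Quarter 4: opening $4,744.86; payment $508.00; balance $4,236.86
Quarter 5: opening $4,236.86; payment $508.00; balance $3,728.86
Quarter 6: opening $3,728.86; payment $508.00; balance $3,220.86
Quarter 7: opening $3,220.86; payment $508.00; balance $2,712.86
Quarter 8: opening $2,712.86; payment $508.00; balance $2,204.86
Quarter 9: opening $2,204.86; payment $508.00; balance $1,696.86
Quarter 10: opening $1,696.86; payment $508.00; balance $1,188.86
Quarter 11: opening $1,188.86; payment $508.00; balance $680.86
Quarter 12: opening $680.86; payment $508.00; balance $172.86
Quarter 13: opening $172.86; payment $172.86; balance $0.00
Balance reaches $0.00 in quarter 13.

13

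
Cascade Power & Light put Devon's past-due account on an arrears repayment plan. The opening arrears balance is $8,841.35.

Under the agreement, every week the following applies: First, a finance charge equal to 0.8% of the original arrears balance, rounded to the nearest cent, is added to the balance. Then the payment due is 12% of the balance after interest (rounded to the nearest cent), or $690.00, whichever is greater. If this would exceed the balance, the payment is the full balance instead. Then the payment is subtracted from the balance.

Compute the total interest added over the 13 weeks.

Week 1: $8,841.35 +$70.73 interest = $8,912.08; pay $1,069.45 → $7,842.63
Week 2: $7,842.63 +$70.73 interest = $7,913.36; pay $949.60 → $6,963.76
Week 3: $6,963.76 +$70.73 interest = $7,034.49; pay $844.14 → $6,190.35
Week 4: $6,190.35 +$70.73 interest = $6,261.08; pay $751.33 → $5,509.75
Week 5: $5,509.75 +$70.73 interest = $5,580.48; pay $690.00 → $4,890.48
Week 6: $4,890.48 +$70.73 interest = $4,961.21; pay $690.00 → $4,271.21
Week 7: $4,271.21 +$70.73 interest = $4,341.94; pay $690.00 → $3,651.94
Week 8: $3,651.94 +$70.73 interest = $3,722.67; pay $690.00 → $3,032.67
Week 9: $3,032.67 +$70.73 interest = $3,103.40; pay $690.00 → $2,413.40
Week 10: $2,413.40 +$70.73 interest = $2,484.13; pay $690.00 → $1,794.13
Week 11: $1,794.13 +$70.73 interest = $1,864.86; pay $690.00 → $1,174.86
Week 12: $1,174.86 +$70.73 interest = $1,245.59; pay $690.00 → $555.59
Week 13: $555.59 +$70.73 interest = $626.32; pay $626.32 → $0.00
Total interest: $70.73 + $70.73 + $70.73 + $70.73 + $70.73 + $70.73 + $70.73 + $70.73 + $70.73 + $70.73 + $70.73 + $70.73 + $70.73 = $919.49

$919.49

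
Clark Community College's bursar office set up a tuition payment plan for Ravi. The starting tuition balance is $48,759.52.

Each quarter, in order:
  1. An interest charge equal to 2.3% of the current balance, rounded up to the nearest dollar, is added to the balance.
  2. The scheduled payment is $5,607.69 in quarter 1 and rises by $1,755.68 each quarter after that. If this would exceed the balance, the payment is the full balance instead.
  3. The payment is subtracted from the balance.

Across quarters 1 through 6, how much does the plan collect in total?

Quarter 1: opening $48,759.52; interest $1,122.00 → $49,881.52; payment $5,607.69; balance $44,273.83
Quarter 2: opening $44,273.83; interest $1,019.00 → $45,292.83; payment $7,363.37; balance $37,929.46
Quarter 3: opening $37,929.46; interest $873.00 → $38,802.46; payment $9,119.05; balance $29,683.41
Quarter 4: opening $29,683.41; interest $683.00 → $30,366.41; payment $10,874.73; balance $19,491.68
Quarter 5: opening $19,491.68; interest $449.00 → $19,940.68; payment $12,630.41; balance $7,310.27
Quarter 6: opening $7,310.27; interest $169.00 → $7,479.27; payment $7,479.27; balance $0.00
Total paid: $53,074.52

$53,074.52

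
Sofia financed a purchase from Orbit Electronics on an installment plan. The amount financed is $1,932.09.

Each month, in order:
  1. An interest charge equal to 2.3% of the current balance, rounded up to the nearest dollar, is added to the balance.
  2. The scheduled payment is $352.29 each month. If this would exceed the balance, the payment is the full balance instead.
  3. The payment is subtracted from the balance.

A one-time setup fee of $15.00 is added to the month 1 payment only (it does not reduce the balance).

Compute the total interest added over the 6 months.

Month 1: opening $1,932.09; interest $45.00 → $1,977.09; payment $352.29 (+ $15.00 fee); balance $1,624.80
Month 2: opening $1,624.80; interest $38.00 → $1,662.80; payment $352.29; balance $1,310.51
Month 3: opening $1,310.51; interest $31.00 → $1,341.51; payment $352.29; balance $989.22
Month 4: opening $989.22; interest $23.00 → $1,012.22; payment $352.29; balance $659.93
Month 5: opening $659.93; interest $16.00 → $675.93; payment $352.29; balance $323.64
Month 6: opening $323.64; interest $8.00 → $331.64; payment $331.64; balance $0.00
Total interest: $45.00 + $38.00 + $31.00 + $23.00 + $16.00 + $8.00 = $161.00

$161.00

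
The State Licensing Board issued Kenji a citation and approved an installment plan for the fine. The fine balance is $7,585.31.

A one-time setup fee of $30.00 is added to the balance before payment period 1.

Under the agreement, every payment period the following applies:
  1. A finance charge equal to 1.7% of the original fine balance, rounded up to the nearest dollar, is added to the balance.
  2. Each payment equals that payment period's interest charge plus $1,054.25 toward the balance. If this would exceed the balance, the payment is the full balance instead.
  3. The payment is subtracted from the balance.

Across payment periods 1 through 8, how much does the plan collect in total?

Payment period 1: opening $7,615.31; interest $129.00 → $7,744.31; payment $1,183.25; balance $6,561.06
Payment period 2: opening $6,561.06; interest $129.00 → $6,690.06; payment $1,183.25; balance $5,506.81
Payment period 3: opening $5,506.81; interest $129.00 → $5,635.81; payment $1,183.25; balance $4,452.56
Payment period 4: opening $4,452.56; interest $129.00 → $4,581.56; payment $1,183.25; balance $3,398.31
Payment period 5: opening $3,398.31; interest $129.00 → $3,527.31; payment $1,183.25; balance $2,344.06
Payment period 6: opening $2,344.06; interest $129.00 → $2,473.06; payment $1,183.25; balance $1,289.81
Payment period 7: opening $1,289.81; interest $129.00 → $1,418.81; payment $1,183.25; balance $235.56
Payment period 8: opening $235.56; interest $129.00 → $364.56; payment $364.56; balance $0.00
Total paid: $8,647.31

$8,647.31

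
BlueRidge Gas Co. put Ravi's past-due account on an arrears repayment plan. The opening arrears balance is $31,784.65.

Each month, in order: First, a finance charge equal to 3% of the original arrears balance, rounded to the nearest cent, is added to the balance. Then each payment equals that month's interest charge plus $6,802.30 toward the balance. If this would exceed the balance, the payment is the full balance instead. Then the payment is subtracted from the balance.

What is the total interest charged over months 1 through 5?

$4,767.70

Month 1: opening $31,784.65; interest $953.54 → $32,738.19; payment $7,755.84; balance $24,982.35
Month 2: opening $24,982.35; interest $953.54 → $25,935.89; payment $7,755.84; balance $18,180.05
Month 3: opening $18,180.05; interest $953.54 → $19,133.59; payment $7,755.84; balance $11,377.75
Month 4: opening $11,377.75; interest $953.54 → $12,331.29; payment $7,755.84; balance $4,575.45
Month 5: opening $4,575.45; interest $953.54 → $5,528.99; payment $5,528.99; balance $0.00
Total interest: $953.54 + $953.54 + $953.54 + $953.54 + $953.54 = $4,767.70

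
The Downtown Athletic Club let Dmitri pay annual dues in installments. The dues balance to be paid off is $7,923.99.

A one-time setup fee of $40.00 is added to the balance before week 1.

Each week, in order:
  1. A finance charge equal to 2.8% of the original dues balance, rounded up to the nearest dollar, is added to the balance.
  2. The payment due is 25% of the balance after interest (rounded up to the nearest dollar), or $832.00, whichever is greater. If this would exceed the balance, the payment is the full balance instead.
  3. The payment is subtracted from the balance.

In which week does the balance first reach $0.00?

9

# | Opening | Interest | Payment | End bal
1 | $7,963.99 | $222.00 | $2,047.00 | $6,138.99
2 | $6,138.99 | $222.00 | $1,591.00 | $4,769.99
3 | $4,769.99 | $222.00 | $1,248.00 | $3,743.99
4 | $3,743.99 | $222.00 | $992.00 | $2,973.99
5 | $2,973.99 | $222.00 | $832.00 | $2,363.99
6 | $2,363.99 | $222.00 | $832.00 | $1,753.99
7 | $1,753.99 | $222.00 | $832.00 | $1,143.99
8 | $1,143.99 | $222.00 | $832.00 | $533.99
9 | $533.99 | $222.00 | $755.99 | $0.00
Balance reaches $0.00 in week 9.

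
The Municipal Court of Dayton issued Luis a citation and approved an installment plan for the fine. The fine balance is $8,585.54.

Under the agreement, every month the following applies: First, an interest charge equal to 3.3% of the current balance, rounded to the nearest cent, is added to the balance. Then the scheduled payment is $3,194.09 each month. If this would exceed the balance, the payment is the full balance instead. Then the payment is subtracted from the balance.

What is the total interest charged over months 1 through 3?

$558.63

Month 1: $8,585.54 +$283.32 interest = $8,868.86; pay $3,194.09 → $5,674.77
Month 2: $5,674.77 +$187.27 interest = $5,862.04; pay $3,194.09 → $2,667.95
Month 3: $2,667.95 +$88.04 interest = $2,755.99; pay $2,755.99 → $0.00
Total interest: $283.32 + $187.27 + $88.04 = $558.63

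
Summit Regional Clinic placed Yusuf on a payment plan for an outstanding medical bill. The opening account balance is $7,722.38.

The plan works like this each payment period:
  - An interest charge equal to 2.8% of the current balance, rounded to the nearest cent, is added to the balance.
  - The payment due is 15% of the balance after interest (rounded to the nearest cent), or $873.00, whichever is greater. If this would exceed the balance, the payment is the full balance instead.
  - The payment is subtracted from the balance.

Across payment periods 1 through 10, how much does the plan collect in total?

$8,853.42

# | Opening | Interest | Payment | End bal
1 | $7,722.38 | $216.23 | $1,190.79 | $6,747.82
2 | $6,747.82 | $188.94 | $1,040.51 | $5,896.25
3 | $5,896.25 | $165.10 | $909.20 | $5,152.15
4 | $5,152.15 | $144.26 | $873.00 | $4,423.41
5 | $4,423.41 | $123.86 | $873.00 | $3,674.27
6 | $3,674.27 | $102.88 | $873.00 | $2,904.15
7 | $2,904.15 | $81.32 | $873.00 | $2,112.47
8 | $2,112.47 | $59.15 | $873.00 | $1,298.62
9 | $1,298.62 | $36.36 | $873.00 | $461.98
10 | $461.98 | $12.94 | $474.92 | $0.00
Total paid: $8,853.42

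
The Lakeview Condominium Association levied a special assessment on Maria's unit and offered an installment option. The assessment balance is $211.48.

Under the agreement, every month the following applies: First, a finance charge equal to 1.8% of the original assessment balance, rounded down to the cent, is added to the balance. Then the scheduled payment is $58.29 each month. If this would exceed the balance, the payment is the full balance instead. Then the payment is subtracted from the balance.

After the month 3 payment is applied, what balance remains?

Month 1: $211.48 +$3.80 interest = $215.28; pay $58.29 → $156.99
Month 2: $156.99 +$3.80 interest = $160.79; pay $58.29 → $102.50
Month 3: $102.50 +$3.80 interest = $106.30; pay $58.29 → $48.01

$48.01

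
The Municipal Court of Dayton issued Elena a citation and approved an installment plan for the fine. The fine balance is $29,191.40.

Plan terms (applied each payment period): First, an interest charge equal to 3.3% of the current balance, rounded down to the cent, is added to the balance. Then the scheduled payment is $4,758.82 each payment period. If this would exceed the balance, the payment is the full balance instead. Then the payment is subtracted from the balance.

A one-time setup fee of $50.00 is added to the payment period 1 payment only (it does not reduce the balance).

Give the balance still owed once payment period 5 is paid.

$8,919.31

Payment period 1: $29,191.40 +$963.31 interest = $30,154.71; pay $4,758.82 (+ $50.00 fee) → $25,395.89
Payment period 2: $25,395.89 +$838.06 interest = $26,233.95; pay $4,758.82 → $21,475.13
Payment period 3: $21,475.13 +$708.67 interest = $22,183.80; pay $4,758.82 → $17,424.98
Payment period 4: $17,424.98 +$575.02 interest = $18,000.00; pay $4,758.82 → $13,241.18
Payment period 5: $13,241.18 +$436.95 interest = $13,678.13; pay $4,758.82 → $8,919.31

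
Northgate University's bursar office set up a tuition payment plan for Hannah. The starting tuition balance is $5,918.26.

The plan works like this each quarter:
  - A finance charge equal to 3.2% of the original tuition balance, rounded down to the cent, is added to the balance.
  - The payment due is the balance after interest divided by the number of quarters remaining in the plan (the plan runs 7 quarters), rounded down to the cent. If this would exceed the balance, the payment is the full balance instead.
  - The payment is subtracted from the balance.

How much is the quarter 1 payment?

Quarter 1: opening $5,918.26; interest $189.38 → $6,107.64; payment $872.52; balance $5,235.12

$872.52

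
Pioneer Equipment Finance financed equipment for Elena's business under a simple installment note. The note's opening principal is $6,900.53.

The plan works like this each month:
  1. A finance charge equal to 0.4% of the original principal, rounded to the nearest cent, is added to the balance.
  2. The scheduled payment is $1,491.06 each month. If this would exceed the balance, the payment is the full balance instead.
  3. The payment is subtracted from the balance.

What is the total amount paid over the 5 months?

$7,038.53

# | Opening | Interest | Payment | End bal
1 | $6,900.53 | $27.60 | $1,491.06 | $5,437.07
2 | $5,437.07 | $27.60 | $1,491.06 | $3,973.61
3 | $3,973.61 | $27.60 | $1,491.06 | $2,510.15
4 | $2,510.15 | $27.60 | $1,491.06 | $1,046.69
5 | $1,046.69 | $27.60 | $1,074.29 | $0.00
Total paid: $7,038.53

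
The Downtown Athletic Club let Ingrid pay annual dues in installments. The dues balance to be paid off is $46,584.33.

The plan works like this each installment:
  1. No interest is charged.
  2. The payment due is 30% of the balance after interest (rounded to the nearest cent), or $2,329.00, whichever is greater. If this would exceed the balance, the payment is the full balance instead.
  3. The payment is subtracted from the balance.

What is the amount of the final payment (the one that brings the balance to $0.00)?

$822.59

Installment 1: opening $46,584.33; payment $13,975.30; balance $32,609.03
Installment 2: opening $32,609.03; payment $9,782.71; balance $22,826.32
Installment 3: opening $22,826.32; payment $6,847.90; balance $15,978.42
Installment 4: opening $15,978.42; payment $4,793.53; balance $11,184.89
Installment 5: opening $11,184.89; payment $3,355.47; balance $7,829.42
Installment 6: opening $7,829.42; payment $2,348.83; balance $5,480.59
Installment 7: opening $5,480.59; payment $2,329.00; balance $3,151.59
Installment 8: opening $3,151.59; payment $2,329.00; balance $822.59
Installment 9: opening $822.59; payment $822.59; balance $0.00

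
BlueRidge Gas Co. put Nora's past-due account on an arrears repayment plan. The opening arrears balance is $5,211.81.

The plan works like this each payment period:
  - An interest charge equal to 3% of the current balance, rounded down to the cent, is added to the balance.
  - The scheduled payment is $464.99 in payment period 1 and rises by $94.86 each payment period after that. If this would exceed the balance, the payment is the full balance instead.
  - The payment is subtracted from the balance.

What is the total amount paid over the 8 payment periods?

$6,021.71

Payment period 1: opening $5,211.81; interest $156.35 → $5,368.16; payment $464.99; balance $4,903.17
Payment period 2: opening $4,903.17; interest $147.09 → $5,050.26; payment $559.85; balance $4,490.41
Payment period 3: opening $4,490.41; interest $134.71 → $4,625.12; payment $654.71; balance $3,970.41
Payment period 4: opening $3,970.41; interest $119.11 → $4,089.52; payment $749.57; balance $3,339.95
Payment period 5: opening $3,339.95; interest $100.19 → $3,440.14; payment $844.43; balance $2,595.71
Payment period 6: opening $2,595.71; interest $77.87 → $2,673.58; payment $939.29; balance $1,734.29
Payment period 7: opening $1,734.29; interest $52.02 → $1,786.31; payment $1,034.15; balance $752.16
Payment period 8: opening $752.16; interest $22.56 → $774.72; payment $774.72; balance $0.00
Total paid: $6,021.71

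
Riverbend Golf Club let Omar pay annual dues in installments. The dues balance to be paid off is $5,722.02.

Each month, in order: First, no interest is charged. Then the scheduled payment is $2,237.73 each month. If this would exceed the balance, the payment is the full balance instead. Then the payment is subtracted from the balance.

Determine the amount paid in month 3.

$1,246.56

# | Opening | Payment | End bal
1 | $5,722.02 | $2,237.73 | $3,484.29
2 | $3,484.29 | $2,237.73 | $1,246.56
3 | $1,246.56 | $1,246.56 | $0.00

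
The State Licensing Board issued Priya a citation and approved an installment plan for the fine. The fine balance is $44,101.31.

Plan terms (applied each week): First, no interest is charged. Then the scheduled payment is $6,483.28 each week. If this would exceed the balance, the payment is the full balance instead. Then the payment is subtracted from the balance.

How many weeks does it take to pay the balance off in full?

7

Week 1: $44,101.31 − $6,483.28 → $37,618.03
Week 2: $37,618.03 − $6,483.28 → $31,134.75
Week 3: $31,134.75 − $6,483.28 → $24,651.47
Week 4: $24,651.47 − $6,483.28 → $18,168.19
Week 5: $18,168.19 − $6,483.28 → $11,684.91
Week 6: $11,684.91 − $6,483.28 → $5,201.63
Week 7: $5,201.63 − $5,201.63 → $0.00
Balance reaches $0.00 in week 7.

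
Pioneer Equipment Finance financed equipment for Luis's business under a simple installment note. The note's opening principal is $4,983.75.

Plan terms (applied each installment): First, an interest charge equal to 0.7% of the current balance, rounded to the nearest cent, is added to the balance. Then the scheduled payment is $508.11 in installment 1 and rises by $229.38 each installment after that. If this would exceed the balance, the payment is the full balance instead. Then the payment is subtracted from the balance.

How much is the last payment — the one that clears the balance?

$276.28

# | Opening | Interest | Payment | End bal
1 | $4,983.75 | $34.89 | $508.11 | $4,510.53
2 | $4,510.53 | $31.57 | $737.49 | $3,804.61
3 | $3,804.61 | $26.63 | $966.87 | $2,864.37
4 | $2,864.37 | $20.05 | $1,196.25 | $1,688.17
5 | $1,688.17 | $11.82 | $1,425.63 | $274.36
6 | $274.36 | $1.92 | $276.28 | $0.00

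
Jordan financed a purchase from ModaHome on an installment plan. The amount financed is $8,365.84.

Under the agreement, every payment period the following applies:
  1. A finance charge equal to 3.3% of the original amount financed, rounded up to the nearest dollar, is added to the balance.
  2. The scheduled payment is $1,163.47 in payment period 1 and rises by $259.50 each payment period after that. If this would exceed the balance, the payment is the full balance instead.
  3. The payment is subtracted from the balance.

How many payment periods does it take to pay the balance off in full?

Payment period 1: $8,365.84 +$277.00 interest = $8,642.84; pay $1,163.47 → $7,479.37
Payment period 2: $7,479.37 +$277.00 interest = $7,756.37; pay $1,422.97 → $6,333.40
Payment period 3: $6,333.40 +$277.00 interest = $6,610.40; pay $1,682.47 → $4,927.93
Payment period 4: $4,927.93 +$277.00 interest = $5,204.93; pay $1,941.97 → $3,262.96
Payment period 5: $3,262.96 +$277.00 interest = $3,539.96; pay $2,201.47 → $1,338.49
Payment period 6: $1,338.49 +$277.00 interest = $1,615.49; pay $1,615.49 → $0.00
Balance reaches $0.00 in payment period 6.

6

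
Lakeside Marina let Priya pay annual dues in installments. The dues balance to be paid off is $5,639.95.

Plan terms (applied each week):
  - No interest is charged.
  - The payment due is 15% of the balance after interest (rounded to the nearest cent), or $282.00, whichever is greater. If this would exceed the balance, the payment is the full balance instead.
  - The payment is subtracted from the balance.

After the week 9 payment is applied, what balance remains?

Week 1: opening $5,639.95; payment $845.99; balance $4,793.96
Week 2: opening $4,793.96; payment $719.09; balance $4,074.87
Week 3: opening $4,074.87; payment $611.23; balance $3,463.64
Week 4: opening $3,463.64; payment $519.55; balance $2,944.09
Week 5: opening $2,944.09; payment $441.61; balance $2,502.48
Week 6: opening $2,502.48; payment $375.37; balance $2,127.11
Week 7: opening $2,127.11; payment $319.07; balance $1,808.04
Week 8: opening $1,808.04; payment $282.00; balance $1,526.04
Week 9: opening $1,526.04; payment $282.00; balance $1,244.04

$1,244.04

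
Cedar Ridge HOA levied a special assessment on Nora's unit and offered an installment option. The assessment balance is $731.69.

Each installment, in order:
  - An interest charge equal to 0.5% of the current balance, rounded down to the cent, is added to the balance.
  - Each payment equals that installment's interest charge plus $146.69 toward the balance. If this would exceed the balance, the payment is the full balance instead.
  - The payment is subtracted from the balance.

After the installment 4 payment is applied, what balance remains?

Installment 1: opening $731.69; interest $3.65 → $735.34; payment $150.34; balance $585.00
Installment 2: opening $585.00; interest $2.92 → $587.92; payment $149.61; balance $438.31
Installment 3: opening $438.31; interest $2.19 → $440.50; payment $148.88; balance $291.62
Installment 4: opening $291.62; interest $1.45 → $293.07; payment $148.14; balance $144.93

$144.93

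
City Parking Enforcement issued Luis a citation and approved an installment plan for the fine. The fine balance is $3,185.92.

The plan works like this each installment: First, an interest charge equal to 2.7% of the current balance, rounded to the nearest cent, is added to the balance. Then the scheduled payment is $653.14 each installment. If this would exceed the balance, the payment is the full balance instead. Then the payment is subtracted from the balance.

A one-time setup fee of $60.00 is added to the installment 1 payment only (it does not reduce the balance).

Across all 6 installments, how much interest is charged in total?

$278.00

# | Opening | Interest | Payment | Fee | End bal
1 | $3,185.92 | $86.02 | $653.14 | $60.00 | $2,618.80
2 | $2,618.80 | $70.71 | $653.14 | — | $2,036.37
3 | $2,036.37 | $54.98 | $653.14 | — | $1,438.21
4 | $1,438.21 | $38.83 | $653.14 | — | $823.90
5 | $823.90 | $22.25 | $653.14 | — | $193.01
6 | $193.01 | $5.21 | $198.22 | — | $0.00
Total interest: $86.02 + $70.71 + $54.98 + $38.83 + $22.25 + $5.21 = $278.00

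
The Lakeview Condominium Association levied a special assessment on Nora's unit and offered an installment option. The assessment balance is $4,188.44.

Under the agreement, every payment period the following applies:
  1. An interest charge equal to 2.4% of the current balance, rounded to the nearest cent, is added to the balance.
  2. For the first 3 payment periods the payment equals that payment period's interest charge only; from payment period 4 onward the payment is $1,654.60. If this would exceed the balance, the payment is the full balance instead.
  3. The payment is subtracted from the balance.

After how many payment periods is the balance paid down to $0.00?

Payment period 1: opening $4,188.44; interest $100.52 → $4,288.96; payment $100.52; balance $4,188.44
Payment period 2: opening $4,188.44; interest $100.52 → $4,288.96; payment $100.52; balance $4,188.44
Payment period 3: opening $4,188.44; interest $100.52 → $4,288.96; payment $100.52; balance $4,188.44
Payment period 4: opening $4,188.44; interest $100.52 → $4,288.96; payment $1,654.60; balance $2,634.36
Payment period 5: opening $2,634.36; interest $63.22 → $2,697.58; payment $1,654.60; balance $1,042.98
Payment period 6: opening $1,042.98; interest $25.03 → $1,068.01; payment $1,068.01; balance $0.00
Balance reaches $0.00 in payment period 6.

6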